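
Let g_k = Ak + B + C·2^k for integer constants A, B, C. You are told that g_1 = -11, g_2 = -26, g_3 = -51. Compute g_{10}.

-5166

The three given values yield: A + B + 2C = -11; 2A + B + 4C = -26; 3A + B + 8C = -51.
Subtracting the first from the second: A + 2C = -15.
Subtracting the second from the third: A + 4C = -25.
Solving: C = -5, A = -5, then B = 4.
So g_k = -5·k + 4 + (-5)·2^k; at k=10 this is -5166.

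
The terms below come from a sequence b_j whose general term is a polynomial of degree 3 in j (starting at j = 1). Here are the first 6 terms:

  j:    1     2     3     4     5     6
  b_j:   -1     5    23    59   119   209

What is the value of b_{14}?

2729

1st diffs: 6, 18, 36, 60, 90.
2nd diffs: 12, 18, 24, 30.
3rd diffs: 6, 6, 6 (constant).
Newton forward-difference form: b_j = -1 + 6·C(j-1,1) + 12·C(j-1,2) + 6·C(j-1,3).
At j = 14: j-1 = 13, so b_{14} = -1 + 78 + 936 + 1716 = 2729.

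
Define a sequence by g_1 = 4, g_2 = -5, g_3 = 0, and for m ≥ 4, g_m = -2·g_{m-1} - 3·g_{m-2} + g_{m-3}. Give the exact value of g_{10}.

Iterate the recurrence:
g_4 = 19, g_5 = -43, g_6 = 29, g_7 = 90, g_8 = -310, g_9 = 379, g_{10} = 262.

262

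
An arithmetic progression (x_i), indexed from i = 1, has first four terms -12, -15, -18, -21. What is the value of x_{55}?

-174

Common difference d = -3.
x_i = -12 + (i - 1)·(-3).
x_{55} = -12 + 54·(-3) = -174.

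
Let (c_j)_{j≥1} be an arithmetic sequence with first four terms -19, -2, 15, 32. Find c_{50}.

Common difference d = 17.
c_j = -19 + (j - 1)·17.
c_{50} = -19 + 49·17 = 814.

814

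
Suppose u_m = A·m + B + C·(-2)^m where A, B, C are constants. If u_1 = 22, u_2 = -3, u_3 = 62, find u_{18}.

At m = 1, 2, 3: A + B - 2C = 22; 2A + B + 4C = -3; 3A + B - 8C = 62.
Subtracting the first from the second: A + 6C = -25.
Subtracting the second from the third: A - 12C = 65.
Solving: C = -5, A = 5, then B = 7.
So u_m = 5·m + 7 + (-5)·(-2)^m; at m=18 this is -1310623.

-1310623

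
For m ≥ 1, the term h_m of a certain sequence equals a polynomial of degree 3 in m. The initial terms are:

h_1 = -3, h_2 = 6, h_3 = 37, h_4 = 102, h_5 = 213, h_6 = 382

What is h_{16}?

7902

1st diffs: 9, 31, 65, 111, 169.
2nd diffs: 22, 34, 46, 58.
3rd diffs: 12, 12, 12 (constant).
So h_m = 2m^3 - m^2 - 2m - 2.
Evaluating at m = 16 gives h_{16} = 7902.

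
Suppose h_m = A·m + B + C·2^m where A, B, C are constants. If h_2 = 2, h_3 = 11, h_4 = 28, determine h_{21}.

4194317

The three given values yield: 2A + B + 4C = 2; 3A + B + 8C = 11; 4A + B + 16C = 28.
Subtracting the first from the second: A + 4C = 9.
Subtracting the second from the third: A + 8C = 17.
Solving: C = 2, A = 1, then B = -8.
Therefore h_{21} = 21 + (-8) + 2·2097152 = 4194317.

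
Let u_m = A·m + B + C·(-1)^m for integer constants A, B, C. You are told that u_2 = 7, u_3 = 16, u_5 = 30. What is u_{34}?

Write the equations: 2A + B + C = 7; 3A + B - C = 16; 5A + B - C = 30.
Subtracting the first from the second: A - 2C = 9.
Subtracting the second from the third: 2A = 14.
Solving: C = -1, A = 7, then B = -6.
Therefore u_{34} = 238 + (-6) + (-1)·1 = 231.

231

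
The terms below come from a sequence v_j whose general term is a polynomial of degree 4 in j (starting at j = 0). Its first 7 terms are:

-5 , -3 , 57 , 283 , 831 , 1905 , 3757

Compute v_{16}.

1st diffs: 2, 60, 226, 548, 1074, 1852.
2nd diffs: 58, 166, 322, 526, 778.
3rd diffs: 108, 156, 204, 252.
4th diffs: 48, 48, 48 (constant).
Newton forward-difference form: v_j = -5 + 2·C(j,1) + 58·C(j,2) + 108·C(j,3) + 48·C(j,4).
At j = 16: j = 16, so v_{16} = -5 + 32 + 6960 + 60480 + 87360 = 154827.

154827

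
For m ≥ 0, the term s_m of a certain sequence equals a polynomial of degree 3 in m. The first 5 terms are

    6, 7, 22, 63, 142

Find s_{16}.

1st diffs: 1, 15, 41, 79.
2nd diffs: 14, 26, 38.
3rd diffs: 12, 12 (constant).
Newton forward-difference form: s_m = 6 + 1·C(m,1) + 14·C(m,2) + 12·C(m,3).
At m = 16: m = 16, so s_{16} = 6 + 16 + 1680 + 6720 = 8422.

8422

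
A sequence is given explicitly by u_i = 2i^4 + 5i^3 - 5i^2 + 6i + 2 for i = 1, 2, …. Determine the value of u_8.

u_8 = 2·8^4 + 5·8^3 - 5·8^2 + 6·8 + 2 = 10482.

10482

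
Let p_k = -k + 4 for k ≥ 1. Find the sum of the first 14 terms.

-49

Over k = 1..14: Σk = 105.
Total = (-1)·105 + (4)·14 = -49.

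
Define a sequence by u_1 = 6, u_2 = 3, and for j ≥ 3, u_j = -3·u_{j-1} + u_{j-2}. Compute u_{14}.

Compute successive terms:
u_3 = -3  u_4 = 12  u_5 = -39  …  u_{11} = -50691  u_{12} = 167421  u_{13} = -552954  u_{14} = 1826283.

1826283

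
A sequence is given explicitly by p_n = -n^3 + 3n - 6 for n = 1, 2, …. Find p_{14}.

-2708

p_{14} = -1·14^3 + 3·14 - 6 = -2708.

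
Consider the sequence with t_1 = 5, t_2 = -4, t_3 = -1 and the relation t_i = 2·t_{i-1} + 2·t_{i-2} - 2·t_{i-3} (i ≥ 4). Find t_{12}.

t_4 = -20  t_5 = -34  t_6 = -106  t_7 = -240  t_8 = -624  t_9 = -1516  t_{10} = -3800  t_{11} = -9384  t_{12} = -23336.

-23336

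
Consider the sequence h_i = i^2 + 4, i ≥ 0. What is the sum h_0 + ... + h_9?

325

Over i = 0..9: Σi = 45, Σi² = 285.
Total = (1)·285 + (4)·10 = 325.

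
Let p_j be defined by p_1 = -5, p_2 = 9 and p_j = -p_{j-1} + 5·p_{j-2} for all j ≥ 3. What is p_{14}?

Iterate the recurrence:
p_3 = -34  p_4 = 79  p_5 = -249  …  p_{11} = -112869  p_{12} = 313364  p_{13} = -877709  p_{14} = 2444529.

2444529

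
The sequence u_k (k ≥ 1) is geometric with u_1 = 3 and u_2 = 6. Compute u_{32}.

Common ratio r = 2.
u_k = 3·2^(k-1).
u_{32} = 3·2^31 = 6442450944.

6442450944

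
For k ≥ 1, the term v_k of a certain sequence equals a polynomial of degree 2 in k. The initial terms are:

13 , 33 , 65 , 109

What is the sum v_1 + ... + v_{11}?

1st diffs: 20, 32, 44.
2nd diffs: 12, 12 (constant).
Newton forward-difference form: v_k = 13 + 20·C(k-1,1) + 12·C(k-1,2).
Continuing: …, 165, 233, 313, 405, …, v_{11} = 753.
Summing k = 1..11 (11 terms) gives 3223.

3223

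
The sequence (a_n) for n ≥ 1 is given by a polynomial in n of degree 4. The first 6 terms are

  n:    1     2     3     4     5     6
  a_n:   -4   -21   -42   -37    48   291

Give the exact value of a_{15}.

34338

1st diffs: -17, -21, 5, 85, 243.
2nd diffs: -4, 26, 80, 158.
3rd diffs: 30, 54, 78.
4th diffs: 24, 24 (constant).
Newton forward-difference form: a_n = -4 + (-17)·C(n-1,1) + (-4)·C(n-1,2) + 30·C(n-1,3) + 24·C(n-1,4).
At n = 15: n-1 = 14, so a_{15} = -4 - 238 - 364 + 10920 + 24024 = 34338.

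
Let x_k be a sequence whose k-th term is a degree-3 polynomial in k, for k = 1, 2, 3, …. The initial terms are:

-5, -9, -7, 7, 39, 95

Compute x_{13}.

1st diffs: -4, 2, 14, 32, 56.
2nd diffs: 6, 12, 18, 24.
3rd diffs: 6, 6, 6 (constant).
Newton forward-difference form: x_k = -5 + (-4)·C(k-1,1) + 6·C(k-1,2) + 6·C(k-1,3).
At k = 13: k-1 = 12, so x_{13} = -5 - 48 + 396 + 1320 = 1663.

1663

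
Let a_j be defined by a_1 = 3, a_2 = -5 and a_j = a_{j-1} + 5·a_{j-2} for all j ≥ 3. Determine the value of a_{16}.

378585

Applying the relation repeatedly:
a_3 = 10; a_4 = -15; a_5 = 35; …; a_{13} = 21435; a_{14} = 45235; a_{15} = 152410; a_{16} = 378585.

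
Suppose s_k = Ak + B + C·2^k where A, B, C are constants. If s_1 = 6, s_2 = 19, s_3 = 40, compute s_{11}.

8240

Write the equations: A + B + 2C = 6; 2A + B + 4C = 19; 3A + B + 8C = 40.
Subtracting the first from the second: A + 2C = 13.
Subtracting the second from the third: A + 4C = 21.
Solving: C = 4, A = 5, then B = -7.
So s_k = 5·k + (-7) + 4·2^k; at k=11 this is 8240.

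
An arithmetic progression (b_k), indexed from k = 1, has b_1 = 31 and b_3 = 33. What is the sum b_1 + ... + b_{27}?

Common difference d = (33 - 31) / (3 - 1) = 1.
b_k = 31 + (k - 1)·1.
b_{27} = 57; S = 27·(31 + 57)/2 = 1188.

1188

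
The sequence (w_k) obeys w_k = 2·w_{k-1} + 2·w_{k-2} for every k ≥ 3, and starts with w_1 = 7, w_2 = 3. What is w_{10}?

19888

Iterate the recurrence:
w_3 = 20  w_4 = 46  w_5 = 132  w_6 = 356  w_7 = 976  w_8 = 2664  w_9 = 7280  w_{10} = 19888.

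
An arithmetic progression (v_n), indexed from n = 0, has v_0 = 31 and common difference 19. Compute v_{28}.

v_n = 31 + (n - 0)·19.
v_{28} = 31 + 28·19 = 563.

563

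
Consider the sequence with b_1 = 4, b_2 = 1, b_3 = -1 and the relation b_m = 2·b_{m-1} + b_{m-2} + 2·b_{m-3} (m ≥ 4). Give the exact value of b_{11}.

4923

b_4 = 7, b_5 = 15, b_6 = 35, b_7 = 99, b_8 = 263, b_9 = 695, b_{10} = 1851, b_{11} = 4923.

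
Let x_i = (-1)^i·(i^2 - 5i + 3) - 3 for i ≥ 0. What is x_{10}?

(-1)^10 = 1; i^2 - 5i + 3 at i=10 is 53; so x_{10} = 50.

50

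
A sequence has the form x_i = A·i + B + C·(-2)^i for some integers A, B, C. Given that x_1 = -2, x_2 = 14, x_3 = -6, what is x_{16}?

131134

The three given values yield: A + B - 2C = -2; 2A + B + 4C = 14; 3A + B - 8C = -6.
Subtracting the first from the second: A + 6C = 16.
Subtracting the second from the third: A - 12C = -20.
Solving: C = 2, A = 4, then B = -2.
So x_i = 4·i + (-2) + 2·(-2)^i; at i=16 this is 131134.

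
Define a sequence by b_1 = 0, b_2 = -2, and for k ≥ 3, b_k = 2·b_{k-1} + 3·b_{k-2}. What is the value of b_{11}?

Applying the relation repeatedly:
b_3 = -4; b_4 = -14; b_5 = -40; b_6 = -122; b_7 = -364; b_8 = -1094; b_9 = -3280; b_{10} = -9842; b_{11} = -29524.
(Characteristic roots are 3 and -1.)

-29524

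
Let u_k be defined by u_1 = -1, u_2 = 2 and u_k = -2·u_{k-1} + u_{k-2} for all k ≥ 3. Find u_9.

Compute successive terms:
u_3 = -5; u_4 = 12; u_5 = -29; u_6 = 70; u_7 = -169; u_8 = 408; u_9 = -985.

-985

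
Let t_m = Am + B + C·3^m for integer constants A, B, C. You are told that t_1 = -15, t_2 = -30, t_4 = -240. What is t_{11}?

-531417

The three given values yield: A + B + 3C = -15; 2A + B + 9C = -30; 4A + B + 81C = -240.
Subtracting the first from the second: A + 6C = -15.
Subtracting the second from the third: 2A + 72C = -210.
Solving: C = -3, A = 3, then B = -9.
Therefore t_{11} = 33 + (-9) + (-3)·177147 = -531417.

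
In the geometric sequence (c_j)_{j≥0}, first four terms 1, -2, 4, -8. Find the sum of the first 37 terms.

Common ratio r = -2.
c_j = 1·(-2)^(j-0).
S = 1·((-2)^37 - 1)/(-2 - 1) = 1·(-137438953472 - 1)/(-3) = 45812984491.

45812984491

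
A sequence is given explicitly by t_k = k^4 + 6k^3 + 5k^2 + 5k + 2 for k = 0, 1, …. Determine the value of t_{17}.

114531

t_{17} = 1·17^4 + 6·17^3 + 5·17^2 + 5·17 + 2 = 114531.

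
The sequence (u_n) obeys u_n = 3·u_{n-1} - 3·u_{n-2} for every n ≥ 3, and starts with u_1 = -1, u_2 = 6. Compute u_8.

-162

Step forward from the initial values:
u_3 = 21; u_4 = 45; u_5 = 72; u_6 = 81; u_7 = 27; u_8 = -162.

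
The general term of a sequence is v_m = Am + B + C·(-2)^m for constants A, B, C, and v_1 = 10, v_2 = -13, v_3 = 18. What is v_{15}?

98238

Write the equations: A + B - 2C = 10; 2A + B + 4C = -13; 3A + B - 8C = 18.
Subtracting the first from the second: A + 6C = -23.
Subtracting the second from the third: A - 12C = 31.
Solving: C = -3, A = -5, then B = 9.
Therefore v_{15} = -75 + 9 + (-3)·(-32768) = 98238.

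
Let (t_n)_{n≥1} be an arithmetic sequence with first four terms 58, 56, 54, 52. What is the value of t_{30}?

Common difference d = -2.
t_n = 58 + (n - 1)·(-2).
t_{30} = 58 + 29·(-2) = 0.

0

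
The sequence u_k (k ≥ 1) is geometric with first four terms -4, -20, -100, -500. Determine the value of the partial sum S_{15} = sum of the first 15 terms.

-30517578124

Common ratio r = 5.
u_k = (-4)·5^(k-1).
S = (-4)·(5^15 - 1)/(5 - 1) = (-4)·(30517578125 - 1)/(4) = -30517578124.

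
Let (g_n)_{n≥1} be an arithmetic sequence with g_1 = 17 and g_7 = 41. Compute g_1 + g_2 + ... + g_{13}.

Common difference d = (41 - 17) / (7 - 1) = 4.
g_n = 17 + (n - 1)·4.
g_{13} = 65; S = 13·(17 + 65)/2 = 533.

533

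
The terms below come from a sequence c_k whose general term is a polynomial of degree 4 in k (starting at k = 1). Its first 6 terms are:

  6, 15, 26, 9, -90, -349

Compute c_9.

1st diffs: 9, 11, -17, -99, -259.
2nd diffs: 2, -28, -82, -160.
3rd diffs: -30, -54, -78.
4th diffs: -24, -24 (constant).
Newton forward-difference form: c_k = 6 + 9·C(k-1,1) + 2·C(k-1,2) + (-30)·C(k-1,3) + (-24)·C(k-1,4).
At k = 9: k-1 = 8, so c_9 = 6 + 72 + 56 - 1680 - 1680 = -3226.

-3226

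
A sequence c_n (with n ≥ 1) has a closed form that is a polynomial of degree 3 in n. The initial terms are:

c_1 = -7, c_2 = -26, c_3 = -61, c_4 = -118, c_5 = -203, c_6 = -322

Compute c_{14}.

1st diffs: -19, -35, -57, -85, -119.
2nd diffs: -16, -22, -28, -34.
3rd diffs: -6, -6, -6 (constant).
Newton forward-difference form: c_n = -7 + (-19)·C(n-1,1) + (-16)·C(n-1,2) + (-6)·C(n-1,3).
At n = 14: n-1 = 13, so c_{14} = -7 - 247 - 1248 - 1716 = -3218.

-3218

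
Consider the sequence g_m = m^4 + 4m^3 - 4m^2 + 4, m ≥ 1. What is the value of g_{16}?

g_{16} = 1·16^4 + 4·16^3 - 4·16^2 + 4 = 80900.

80900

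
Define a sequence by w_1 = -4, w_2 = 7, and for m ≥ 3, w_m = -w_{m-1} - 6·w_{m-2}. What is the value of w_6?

397

Compute successive terms:
w_3 = 17;  w_4 = -59;  w_5 = -43;  w_6 = 397.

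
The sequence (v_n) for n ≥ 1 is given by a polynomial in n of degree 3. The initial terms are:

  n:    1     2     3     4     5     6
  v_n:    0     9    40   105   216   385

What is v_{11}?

1st diffs: 9, 31, 65, 111, 169.
2nd diffs: 22, 34, 46, 58.
3rd diffs: 12, 12, 12 (constant).
Newton forward-difference form: v_n = 9·C(n-1,1) + 22·C(n-1,2) + 12·C(n-1,3).
At n = 11: n-1 = 10, so v_{11} = 90 + 990 + 1440 = 2520.

2520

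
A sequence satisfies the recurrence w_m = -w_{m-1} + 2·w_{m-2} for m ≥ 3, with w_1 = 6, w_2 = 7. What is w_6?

17

w_3 = 5  w_4 = 9  w_5 = 1  w_6 = 17.
(Characteristic roots are 1 and -2.)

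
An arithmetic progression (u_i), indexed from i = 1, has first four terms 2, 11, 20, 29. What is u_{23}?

200

Common difference d = 9.
u_i = 2 + (i - 1)·9.
u_{23} = 2 + 22·9 = 200.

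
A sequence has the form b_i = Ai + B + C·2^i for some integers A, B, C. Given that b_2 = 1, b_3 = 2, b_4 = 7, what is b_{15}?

At i = 2, 3, 4: 2A + B + 4C = 1; 3A + B + 8C = 2; 4A + B + 16C = 7.
Subtracting the first from the second: A + 4C = 1.
Subtracting the second from the third: A + 8C = 5.
Solving: C = 1, A = -3, then B = 3.
So b_i = -3·i + 3 + 1·2^i; at i=15 this is 32726.

32726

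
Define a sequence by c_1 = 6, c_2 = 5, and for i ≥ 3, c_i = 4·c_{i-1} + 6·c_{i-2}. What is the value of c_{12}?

131356640

Iterate the recurrence:
c_3 = 56, c_4 = 254, c_5 = 1352, c_6 = 6932, c_7 = 35840, c_8 = 184952, c_9 = 954848, c_{10} = 4929104, c_{11} = 25445504, c_{12} = 131356640.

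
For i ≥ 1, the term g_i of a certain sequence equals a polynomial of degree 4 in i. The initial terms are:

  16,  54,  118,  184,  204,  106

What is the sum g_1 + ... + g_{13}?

-37440

1st diffs: 38, 64, 66, 20, -98.
2nd diffs: 26, 2, -46, -118.
3rd diffs: -24, -48, -72.
4th diffs: -24, -24 (constant).
So g_i = -i^4 + 6i^3 + 2i^2 + 5i + 4.
Continuing: …, -206, -852, -1976, -3746, …, g_{13} = -14972.
Summing i = 1..13 (13 terms) gives -37440.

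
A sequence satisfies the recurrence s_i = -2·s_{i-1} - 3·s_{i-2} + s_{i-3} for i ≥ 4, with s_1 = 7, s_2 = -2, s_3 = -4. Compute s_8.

-269

Compute successive terms:
s_4 = 21  s_5 = -32  s_6 = -3  s_7 = 123  s_8 = -269.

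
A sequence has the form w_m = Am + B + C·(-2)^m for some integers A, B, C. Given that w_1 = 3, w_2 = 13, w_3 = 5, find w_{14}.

Write the equations: A + B - 2C = 3; 2A + B + 4C = 13; 3A + B - 8C = 5.
Subtracting the first from the second: A + 6C = 10.
Subtracting the second from the third: A - 12C = -8.
Solving: C = 1, A = 4, then B = 1.
Therefore w_{14} = 56 + 1 + 1·16384 = 16441.

16441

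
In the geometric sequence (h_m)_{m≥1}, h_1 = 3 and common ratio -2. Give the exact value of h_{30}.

h_m = 3·(-2)^(m-1).
h_{30} = 3·(-2)^29 = -1610612736.

-1610612736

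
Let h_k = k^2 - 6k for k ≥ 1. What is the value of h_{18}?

h_{18} = 1·18^2 - 6·18 = 216.

216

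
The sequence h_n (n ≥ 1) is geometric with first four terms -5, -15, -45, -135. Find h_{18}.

Common ratio r = 3.
h_n = (-5)·3^(n-1).
h_{18} = (-5)·3^17 = -645700815.

-645700815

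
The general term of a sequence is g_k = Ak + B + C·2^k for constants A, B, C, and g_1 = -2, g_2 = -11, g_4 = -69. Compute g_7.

The three given values yield: A + B + 2C = -2; 2A + B + 4C = -11; 4A + B + 16C = -69.
Subtracting the first from the second: A + 2C = -9.
Subtracting the second from the third: 2A + 12C = -58.
Solving: C = -5, A = 1, then B = 7.
So g_k = 1·k + 7 + (-5)·2^k; at k=7 this is -626.

-626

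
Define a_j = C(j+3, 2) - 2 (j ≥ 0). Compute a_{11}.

C(14, 2) = 91, so a_{11} = 89.

89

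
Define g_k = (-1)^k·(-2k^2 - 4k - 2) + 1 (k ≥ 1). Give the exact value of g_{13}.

393

(-1)^13 = -1; -2k^2 - 4k - 2 at k=13 is -392; so g_{13} = 393.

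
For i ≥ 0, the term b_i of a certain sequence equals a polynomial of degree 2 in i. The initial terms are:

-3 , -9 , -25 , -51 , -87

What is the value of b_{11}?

-619

1st diffs: -6, -16, -26, -36.
2nd diffs: -10, -10, -10 (constant).
Newton forward-difference form: b_i = -3 + (-6)·C(i,1) + (-10)·C(i,2).
At i = 11: i = 11, so b_{11} = -3 - 66 - 550 = -619.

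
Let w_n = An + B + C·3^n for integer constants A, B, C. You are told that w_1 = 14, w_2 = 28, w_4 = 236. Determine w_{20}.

10460353132

At n = 1, 2, 4: A + B + 3C = 14; 2A + B + 9C = 28; 4A + B + 81C = 236.
Subtracting the first from the second: A + 6C = 14.
Subtracting the second from the third: 2A + 72C = 208.
Solving: C = 3, A = -4, then B = 9.
Therefore w_{20} = -80 + 9 + 3·3486784401 = 10460353132.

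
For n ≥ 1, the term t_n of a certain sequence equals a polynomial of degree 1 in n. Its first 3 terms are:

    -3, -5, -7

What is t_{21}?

1st diffs: -2, -2 (constant).
So t_n = -2n - 1.
Evaluating at n = 21 gives t_{21} = -43.

-43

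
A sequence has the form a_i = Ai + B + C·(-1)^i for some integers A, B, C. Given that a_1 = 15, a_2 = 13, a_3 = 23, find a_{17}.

79

At i = 1, 2, 3: A + B - C = 15; 2A + B + C = 13; 3A + B - C = 23.
Subtracting the first from the second: A + 2C = -2.
Subtracting the second from the third: A - 2C = 10.
Solving: C = -3, A = 4, then B = 8.
Therefore a_{17} = 68 + 8 + (-3)·(-1) = 79.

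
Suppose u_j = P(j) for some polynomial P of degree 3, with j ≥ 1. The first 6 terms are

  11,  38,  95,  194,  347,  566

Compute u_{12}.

3938

1st diffs: 27, 57, 99, 153, 219.
2nd diffs: 30, 42, 54, 66.
3rd diffs: 12, 12, 12 (constant).
Newton forward-difference form: u_j = 11 + 27·C(j-1,1) + 30·C(j-1,2) + 12·C(j-1,3).
At j = 12: j-1 = 11, so u_{12} = 11 + 297 + 1650 + 1980 = 3938.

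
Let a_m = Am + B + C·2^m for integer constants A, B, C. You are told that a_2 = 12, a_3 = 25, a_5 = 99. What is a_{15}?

98317

The three given values yield: 2A + B + 4C = 12; 3A + B + 8C = 25; 5A + B + 32C = 99.
Subtracting the first from the second: A + 4C = 13.
Subtracting the second from the third: 2A + 24C = 74.
Solving: C = 3, A = 1, then B = -2.
So a_m = 1·m + (-2) + 3·2^m; at m=15 this is 98317.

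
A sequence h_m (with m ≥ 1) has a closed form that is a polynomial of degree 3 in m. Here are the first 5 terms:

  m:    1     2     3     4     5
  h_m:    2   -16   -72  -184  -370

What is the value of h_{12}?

-5256

1st diffs: -18, -56, -112, -186.
2nd diffs: -38, -56, -74.
3rd diffs: -18, -18 (constant).
Newton forward-difference form: h_m = 2 + (-18)·C(m-1,1) + (-38)·C(m-1,2) + (-18)·C(m-1,3).
At m = 12: m-1 = 11, so h_{12} = 2 - 198 - 2090 - 2970 = -5256.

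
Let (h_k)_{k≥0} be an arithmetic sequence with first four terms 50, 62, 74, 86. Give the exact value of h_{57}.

Common difference d = 12.
h_k = 50 + (k - 0)·12.
h_{57} = 50 + 57·12 = 734.

734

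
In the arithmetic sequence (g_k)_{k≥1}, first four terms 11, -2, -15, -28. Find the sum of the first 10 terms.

-475

Common difference d = -13.
g_k = 11 + (k - 1)·(-13).
g_{10} = -106; S = 10·(11 + (-106))/2 = -475.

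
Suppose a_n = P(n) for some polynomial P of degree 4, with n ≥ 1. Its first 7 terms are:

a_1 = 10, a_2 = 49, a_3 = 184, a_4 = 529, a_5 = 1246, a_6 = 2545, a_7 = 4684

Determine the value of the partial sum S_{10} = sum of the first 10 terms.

1st diffs: 39, 135, 345, 717, 1299, 2139.
2nd diffs: 96, 210, 372, 582, 840.
3rd diffs: 114, 162, 210, 258.
4th diffs: 48, 48, 48 (constant).
Newton forward-difference form: a_n = 10 + 39·C(n-1,1) + 96·C(n-1,2) + 114·C(n-1,3) + 48·C(n-1,4).
Continuing: 7969, 12754, 19441.
Summing n = 1..10 (10 terms) gives 49411.

49411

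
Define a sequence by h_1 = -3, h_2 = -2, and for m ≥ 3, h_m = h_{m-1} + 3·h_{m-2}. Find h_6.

-101

Compute successive terms:
h_3 = -11;  h_4 = -17;  h_5 = -50;  h_6 = -101.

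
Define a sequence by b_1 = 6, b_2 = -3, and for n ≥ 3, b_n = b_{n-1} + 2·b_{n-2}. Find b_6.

Applying the relation repeatedly:
b_3 = 9, b_4 = 3, b_5 = 21, b_6 = 27.
(Characteristic roots are 2 and -1.)

27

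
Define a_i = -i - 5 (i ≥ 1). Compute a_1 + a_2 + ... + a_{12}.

Over i = 1..12: Σi = 78.
Total = (-1)·78 + (-5)·12 = -138.

-138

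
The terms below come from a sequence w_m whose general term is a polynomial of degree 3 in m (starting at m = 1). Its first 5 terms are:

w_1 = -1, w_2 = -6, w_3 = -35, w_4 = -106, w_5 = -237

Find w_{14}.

-7086

1st diffs: -5, -29, -71, -131.
2nd diffs: -24, -42, -60.
3rd diffs: -18, -18 (constant).
So w_m = -3m^3 + 6m^2 - 2m - 2.
Evaluating at m = 14 gives w_{14} = -7086.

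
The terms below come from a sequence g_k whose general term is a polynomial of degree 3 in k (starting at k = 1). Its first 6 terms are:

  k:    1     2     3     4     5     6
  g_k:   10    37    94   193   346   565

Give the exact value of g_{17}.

1st diffs: 27, 57, 99, 153, 219.
2nd diffs: 30, 42, 54, 66.
3rd diffs: 12, 12, 12 (constant).
Newton forward-difference form: g_k = 10 + 27·C(k-1,1) + 30·C(k-1,2) + 12·C(k-1,3).
At k = 17: k-1 = 16, so g_{17} = 10 + 432 + 3600 + 6720 = 10762.

10762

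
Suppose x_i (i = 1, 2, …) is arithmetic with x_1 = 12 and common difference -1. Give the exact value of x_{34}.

x_i = 12 + (i - 1)·(-1).
x_{34} = 12 + 33·(-1) = -21.

-21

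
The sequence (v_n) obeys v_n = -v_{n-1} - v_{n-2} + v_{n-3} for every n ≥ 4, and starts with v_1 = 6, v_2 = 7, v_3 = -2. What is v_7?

Compute successive terms:
v_4 = 1, v_5 = 8, v_6 = -11, v_7 = 4.

4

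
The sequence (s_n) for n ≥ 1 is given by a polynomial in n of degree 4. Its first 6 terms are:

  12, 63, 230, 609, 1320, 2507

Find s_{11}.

1st diffs: 51, 167, 379, 711, 1187.
2nd diffs: 116, 212, 332, 476.
3rd diffs: 96, 120, 144.
4th diffs: 24, 24 (constant).
Newton forward-difference form: s_n = 12 + 51·C(n-1,1) + 116·C(n-1,2) + 96·C(n-1,3) + 24·C(n-1,4).
At n = 11: n-1 = 10, so s_{11} = 12 + 510 + 5220 + 11520 + 5040 = 22302.

22302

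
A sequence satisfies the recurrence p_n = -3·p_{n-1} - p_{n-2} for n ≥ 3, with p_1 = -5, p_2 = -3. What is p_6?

p_3 = 14; p_4 = -39; p_5 = 103; p_6 = -270.

-270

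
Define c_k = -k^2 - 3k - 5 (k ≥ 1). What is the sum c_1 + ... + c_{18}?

Over k = 1..18: Σk = 171, Σk² = 2109.
Total = (-1)·2109 + (-3)·171 + (-5)·18 = -2712.

-2712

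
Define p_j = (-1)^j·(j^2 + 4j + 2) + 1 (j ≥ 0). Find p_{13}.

(-1)^13 = -1; j^2 + 4j + 2 at j=13 is 223; so p_{13} = -222.

-222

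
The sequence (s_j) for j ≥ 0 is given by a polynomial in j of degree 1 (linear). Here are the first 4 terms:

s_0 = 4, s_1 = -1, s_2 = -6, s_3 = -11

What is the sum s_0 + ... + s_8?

1st diffs: -5, -5, -5 (constant).
So s_j = -5j + 4.
Continuing: …, -16, -21, -26, -31, …, s_8 = -36.
Summing j = 0..8 (9 terms) gives -144.

-144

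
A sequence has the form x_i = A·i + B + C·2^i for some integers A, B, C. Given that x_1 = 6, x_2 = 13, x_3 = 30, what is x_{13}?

The three given values yield: A + B + 2C = 6; 2A + B + 4C = 13; 3A + B + 8C = 30.
Subtracting the first from the second: A + 2C = 7.
Subtracting the second from the third: A + 4C = 17.
Solving: C = 5, A = -3, then B = -1.
Hence x_{13} = -3·13 + (-1) + 5·8192 = 40920.

40920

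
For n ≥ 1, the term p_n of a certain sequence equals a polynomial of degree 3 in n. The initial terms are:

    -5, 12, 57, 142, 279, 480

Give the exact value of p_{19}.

14377

1st diffs: 17, 45, 85, 137, 201.
2nd diffs: 28, 40, 52, 64.
3rd diffs: 12, 12, 12 (constant).
Newton forward-difference form: p_n = -5 + 17·C(n-1,1) + 28·C(n-1,2) + 12·C(n-1,3).
At n = 19: n-1 = 18, so p_{19} = -5 + 306 + 4284 + 9792 = 14377.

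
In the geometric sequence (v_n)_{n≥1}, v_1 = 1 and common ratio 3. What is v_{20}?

v_n = 1·3^(n-1).
v_{20} = 1·3^19 = 1162261467.

1162261467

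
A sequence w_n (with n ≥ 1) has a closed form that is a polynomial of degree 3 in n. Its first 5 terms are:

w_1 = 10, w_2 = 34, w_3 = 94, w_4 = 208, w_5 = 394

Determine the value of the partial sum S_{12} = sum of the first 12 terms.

1st diffs: 24, 60, 114, 186.
2nd diffs: 36, 54, 72.
3rd diffs: 18, 18 (constant).
Newton forward-difference form: w_n = 10 + 24·C(n-1,1) + 36·C(n-1,2) + 18·C(n-1,3).
Continuing: …, 670, 1054, 1564, 2218, …, w_{12} = 5224.
Summing n = 1..12 (12 terms) gives 18534.

18534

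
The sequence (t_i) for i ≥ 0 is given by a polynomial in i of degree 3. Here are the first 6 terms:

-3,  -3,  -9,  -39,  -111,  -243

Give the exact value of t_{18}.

-15609

1st diffs: 0, -6, -30, -72, -132.
2nd diffs: -6, -24, -42, -60.
3rd diffs: -18, -18, -18 (constant).
Newton forward-difference form: t_i = -3 + (-6)·C(i,2) + (-18)·C(i,3).
At i = 18: i = 18, so t_{18} = -3 - 918 - 14688 = -15609.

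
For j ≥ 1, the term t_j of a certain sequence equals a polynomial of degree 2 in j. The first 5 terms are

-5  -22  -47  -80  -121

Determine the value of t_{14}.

1st diffs: -17, -25, -33, -41.
2nd diffs: -8, -8, -8 (constant).
So t_j = -4j^2 - 5j + 4.
Evaluating at j = 14 gives t_{14} = -850.

-850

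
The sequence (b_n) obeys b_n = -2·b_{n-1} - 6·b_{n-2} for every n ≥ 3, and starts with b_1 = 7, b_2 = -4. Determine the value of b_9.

Iterate the recurrence:
b_3 = -34  b_4 = 92  b_5 = 20  b_6 = -592  b_7 = 1064  b_8 = 1424  b_9 = -9232.

-9232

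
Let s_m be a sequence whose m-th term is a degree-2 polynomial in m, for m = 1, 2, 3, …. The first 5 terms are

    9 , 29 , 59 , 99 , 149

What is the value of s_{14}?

1st diffs: 20, 30, 40, 50.
2nd diffs: 10, 10, 10 (constant).
Newton forward-difference form: s_m = 9 + 20·C(m-1,1) + 10·C(m-1,2).
At m = 14: m-1 = 13, so s_{14} = 9 + 260 + 780 = 1049.

1049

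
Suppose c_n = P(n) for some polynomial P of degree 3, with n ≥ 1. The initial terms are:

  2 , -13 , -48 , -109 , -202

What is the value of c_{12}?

1st diffs: -15, -35, -61, -93.
2nd diffs: -20, -26, -32.
3rd diffs: -6, -6 (constant).
Newton forward-difference form: c_n = 2 + (-15)·C(n-1,1) + (-20)·C(n-1,2) + (-6)·C(n-1,3).
At n = 12: n-1 = 11, so c_{12} = 2 - 165 - 1100 - 990 = -2253.

-2253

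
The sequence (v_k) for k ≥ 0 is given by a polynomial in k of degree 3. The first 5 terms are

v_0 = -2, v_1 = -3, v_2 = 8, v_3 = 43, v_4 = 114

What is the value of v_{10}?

1968

1st diffs: -1, 11, 35, 71.
2nd diffs: 12, 24, 36.
3rd diffs: 12, 12 (constant).
So v_k = 2k^3 - 3k - 2.
Evaluating at k = 10 gives v_{10} = 1968.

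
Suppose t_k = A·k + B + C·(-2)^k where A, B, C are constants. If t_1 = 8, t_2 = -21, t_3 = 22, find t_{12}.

-16439

Plug in k = 1, 2, 3: A + B - 2C = 8; 2A + B + 4C = -21; 3A + B - 8C = 22.
Subtracting the first from the second: A + 6C = -29.
Subtracting the second from the third: A - 12C = 43.
Solving: C = -4, A = -5, then B = 5.
So t_k = -5·k + 5 + (-4)·(-2)^k; at k=12 this is -16439.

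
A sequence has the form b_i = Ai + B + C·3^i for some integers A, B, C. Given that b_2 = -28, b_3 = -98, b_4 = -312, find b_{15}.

-57395594

Plug in i = 2, 3, 4: 2A + B + 9C = -28; 3A + B + 27C = -98; 4A + B + 81C = -312.
Subtracting the first from the second: A + 18C = -70.
Subtracting the second from the third: A + 54C = -214.
Solving: C = -4, A = 2, then B = 4.
So b_i = 2·i + 4 + (-4)·3^i; at i=15 this is -57395594.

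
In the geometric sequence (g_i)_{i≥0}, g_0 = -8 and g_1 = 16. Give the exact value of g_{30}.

-8589934592

Common ratio r = -2.
g_i = (-8)·(-2)^(i-0).
g_{30} = (-8)·(-2)^30 = -8589934592.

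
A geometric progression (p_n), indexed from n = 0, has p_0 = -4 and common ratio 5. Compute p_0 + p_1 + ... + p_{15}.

p_n = (-4)·5^(n-0).
S = (-4)·(5^16 - 1)/(5 - 1) = (-4)·(152587890625 - 1)/(4) = -152587890624.

-152587890624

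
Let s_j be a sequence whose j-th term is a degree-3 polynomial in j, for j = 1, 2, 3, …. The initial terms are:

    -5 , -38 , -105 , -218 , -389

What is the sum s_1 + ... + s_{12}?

1st diffs: -33, -67, -113, -171.
2nd diffs: -34, -46, -58.
3rd diffs: -12, -12 (constant).
So s_j = -2j^3 - 5j^2 - 4j + 6.
Continuing: …, -630, -953, -1370, -1893, …, s_{12} = -4218.
Summing j = 1..12 (12 terms) gives -15658.

-15658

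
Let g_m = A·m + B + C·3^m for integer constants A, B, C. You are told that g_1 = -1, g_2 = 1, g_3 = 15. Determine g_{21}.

10460353119

At m = 1, 2, 3: A + B + 3C = -1; 2A + B + 9C = 1; 3A + B + 27C = 15.
Subtracting the first from the second: A + 6C = 2.
Subtracting the second from the third: A + 18C = 14.
Solving: C = 1, A = -4, then B = 0.
Therefore g_{21} = -84 + 0 + 1·10460353203 = 10460353119.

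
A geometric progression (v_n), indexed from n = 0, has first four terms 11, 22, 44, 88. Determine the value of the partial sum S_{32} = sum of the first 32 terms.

47244640245

Common ratio r = 2.
v_n = 11·2^(n-0).
S = 11·(2^32 - 1)/(2 - 1) = 11·(4294967296 - 1)/(1) = 47244640245.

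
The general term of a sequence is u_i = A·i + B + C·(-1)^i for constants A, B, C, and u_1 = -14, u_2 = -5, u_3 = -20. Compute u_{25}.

Write the equations: A + B - C = -14; 2A + B + C = -5; 3A + B - C = -20.
Subtracting the first from the second: A + 2C = 9.
Subtracting the second from the third: A - 2C = -15.
Solving: C = 6, A = -3, then B = -5.
Therefore u_{25} = -75 + (-5) + 6·(-1) = -86.

-86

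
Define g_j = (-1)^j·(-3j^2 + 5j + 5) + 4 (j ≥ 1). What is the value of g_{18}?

(-1)^18 = 1; -3j^2 + 5j + 5 at j=18 is -877; so g_{18} = -873.

-873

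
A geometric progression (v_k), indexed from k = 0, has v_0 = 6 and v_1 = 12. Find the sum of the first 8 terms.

Common ratio r = 2.
v_k = 6·2^(k-0).
S = 6·(2^8 - 1)/(2 - 1) = 6·(256 - 1)/(1) = 1530.

1530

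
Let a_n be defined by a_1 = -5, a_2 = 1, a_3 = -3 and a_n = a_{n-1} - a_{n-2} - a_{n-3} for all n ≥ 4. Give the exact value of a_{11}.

13

Step forward from the initial values:
a_4 = 1;  a_5 = 3;  a_6 = 5;  a_7 = 1;  a_8 = -7;  a_9 = -13;  a_{10} = -7;  a_{11} = 13.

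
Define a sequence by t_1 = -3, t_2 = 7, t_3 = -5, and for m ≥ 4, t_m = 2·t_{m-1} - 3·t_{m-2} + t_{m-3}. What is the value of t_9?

t_4 = -34, t_5 = -46, t_6 = 5, t_7 = 114, t_8 = 167, t_9 = -3.

-3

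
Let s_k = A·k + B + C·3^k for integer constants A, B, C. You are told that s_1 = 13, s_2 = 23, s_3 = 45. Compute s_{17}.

129140237

Plug in k = 1, 2, 3: A + B + 3C = 13; 2A + B + 9C = 23; 3A + B + 27C = 45.
Subtracting the first from the second: A + 6C = 10.
Subtracting the second from the third: A + 18C = 22.
Solving: C = 1, A = 4, then B = 6.
Therefore s_{17} = 68 + 6 + 1·129140163 = 129140237.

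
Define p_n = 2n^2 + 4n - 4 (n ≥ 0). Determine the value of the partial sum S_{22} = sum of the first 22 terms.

7458

Over n = 0..21: Σn = 231, Σn² = 3311.
Total = (2)·3311 + (4)·231 + (-4)·22 = 7458.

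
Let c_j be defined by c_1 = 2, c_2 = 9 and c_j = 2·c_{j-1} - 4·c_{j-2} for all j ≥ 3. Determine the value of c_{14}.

36864

Compute successive terms:
c_3 = 10; c_4 = -16; c_5 = -72; …; c_{11} = -4608; c_{12} = -5120; c_{13} = 8192; c_{14} = 36864.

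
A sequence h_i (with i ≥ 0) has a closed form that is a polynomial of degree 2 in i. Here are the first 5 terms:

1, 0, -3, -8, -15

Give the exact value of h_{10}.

1st diffs: -1, -3, -5, -7.
2nd diffs: -2, -2, -2 (constant).
Newton forward-difference form: h_i = 1 + (-1)·C(i,1) + (-2)·C(i,2).
At i = 10: i = 10, so h_{10} = 1 - 10 - 90 = -99.

-99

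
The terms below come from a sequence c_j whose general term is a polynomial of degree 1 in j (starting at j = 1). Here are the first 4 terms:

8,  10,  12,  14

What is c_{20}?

46

1st diffs: 2, 2, 2 (constant).
So c_j = 2j + 6.
Evaluating at j = 20 gives c_{20} = 46.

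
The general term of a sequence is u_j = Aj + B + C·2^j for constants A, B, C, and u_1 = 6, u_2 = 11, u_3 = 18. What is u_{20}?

1048637

At j = 1, 2, 3: A + B + 2C = 6; 2A + B + 4C = 11; 3A + B + 8C = 18.
Subtracting the first from the second: A + 2C = 5.
Subtracting the second from the third: A + 4C = 7.
Solving: C = 1, A = 3, then B = 1.
Hence u_{20} = 3·20 + 1 + 1·1048576 = 1048637.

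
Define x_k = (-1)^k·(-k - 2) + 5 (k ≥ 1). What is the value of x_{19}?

26

(-1)^19 = -1; -k - 2 at k=19 is -21; so x_{19} = 26.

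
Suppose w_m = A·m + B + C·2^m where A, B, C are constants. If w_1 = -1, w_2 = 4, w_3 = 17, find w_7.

Plug in m = 1, 2, 3: A + B + 2C = -1; 2A + B + 4C = 4; 3A + B + 8C = 17.
Subtracting the first from the second: A + 2C = 5.
Subtracting the second from the third: A + 4C = 13.
Solving: C = 4, A = -3, then B = -6.
Hence w_7 = -3·7 + (-6) + 4·128 = 485.

485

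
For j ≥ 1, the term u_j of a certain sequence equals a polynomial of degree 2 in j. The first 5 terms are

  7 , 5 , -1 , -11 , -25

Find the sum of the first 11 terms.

-693

1st diffs: -2, -6, -10, -14.
2nd diffs: -4, -4, -4 (constant).
Newton forward-difference form: u_j = 7 + (-2)·C(j-1,1) + (-4)·C(j-1,2).
Continuing: …, -43, -65, -91, -121, …, u_{11} = -193.
Summing j = 1..11 (11 terms) gives -693.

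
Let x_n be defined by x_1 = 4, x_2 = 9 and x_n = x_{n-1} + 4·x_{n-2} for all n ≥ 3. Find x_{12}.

115165

Applying the relation repeatedly:
x_3 = 25;  x_4 = 61;  x_5 = 161;  x_6 = 405;  x_7 = 1049;  x_8 = 2669;  x_9 = 6865;  x_{10} = 17541;  x_{11} = 45001;  x_{12} = 115165.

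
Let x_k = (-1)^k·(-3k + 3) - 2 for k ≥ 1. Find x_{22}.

-65

(-1)^22 = 1; -3k + 3 at k=22 is -63; so x_{22} = -65.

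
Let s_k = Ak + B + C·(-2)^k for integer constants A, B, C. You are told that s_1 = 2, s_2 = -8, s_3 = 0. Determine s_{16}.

At k = 1, 2, 3: A + B - 2C = 2; 2A + B + 4C = -8; 3A + B - 8C = 0.
Subtracting the first from the second: A + 6C = -10.
Subtracting the second from the third: A - 12C = 8.
Solving: C = -1, A = -4, then B = 4.
So s_k = -4·k + 4 + (-1)·(-2)^k; at k=16 this is -65596.

-65596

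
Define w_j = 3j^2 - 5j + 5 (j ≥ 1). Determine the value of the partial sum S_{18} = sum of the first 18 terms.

5562

Over j = 1..18: Σj = 171, Σj² = 2109.
Total = (3)·2109 + (-5)·171 + (5)·18 = 5562.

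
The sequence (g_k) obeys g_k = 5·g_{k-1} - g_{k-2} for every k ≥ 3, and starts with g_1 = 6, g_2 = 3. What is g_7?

g_3 = 9; g_4 = 42; g_5 = 201; g_6 = 963; g_7 = 4614.

4614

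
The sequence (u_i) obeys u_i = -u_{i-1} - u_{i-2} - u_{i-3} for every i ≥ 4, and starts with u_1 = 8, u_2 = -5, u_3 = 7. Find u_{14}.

-5

Compute successive terms:
u_4 = -10; u_5 = 8; u_6 = -5; …; u_{11} = 7; u_{12} = -10; u_{13} = 8; u_{14} = -5.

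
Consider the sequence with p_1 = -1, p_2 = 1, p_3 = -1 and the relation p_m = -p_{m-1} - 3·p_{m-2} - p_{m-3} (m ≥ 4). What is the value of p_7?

-9

Applying the relation repeatedly:
p_4 = -1, p_5 = 3, p_6 = 1, p_7 = -9.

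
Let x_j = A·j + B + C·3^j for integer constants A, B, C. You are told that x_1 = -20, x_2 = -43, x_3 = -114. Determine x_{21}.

At j = 1, 2, 3: A + B + 3C = -20; 2A + B + 9C = -43; 3A + B + 27C = -114.
Subtracting the first from the second: A + 6C = -23.
Subtracting the second from the third: A + 18C = -71.
Solving: C = -4, A = 1, then B = -9.
Hence x_{21} = 1·21 + (-9) + (-4)·10460353203 = -41841412800.

-41841412800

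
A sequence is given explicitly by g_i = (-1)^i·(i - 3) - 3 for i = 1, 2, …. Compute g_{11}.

(-1)^11 = -1; i - 3 at i=11 is 8; so g_{11} = -11.

-11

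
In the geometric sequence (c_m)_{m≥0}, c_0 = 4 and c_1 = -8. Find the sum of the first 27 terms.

Common ratio r = -2.
c_m = 4·(-2)^(m-0).
S = 4·((-2)^27 - 1)/(-2 - 1) = 4·(-134217728 - 1)/(-3) = 178956972.

178956972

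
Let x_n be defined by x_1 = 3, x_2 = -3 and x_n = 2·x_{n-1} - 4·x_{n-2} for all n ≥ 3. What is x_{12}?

9216

Compute successive terms:
x_3 = -18;  x_4 = -24;  x_5 = 24;  x_6 = 144;  x_7 = 192;  x_8 = -192;  x_9 = -1152;  x_{10} = -1536;  x_{11} = 1536;  x_{12} = 9216.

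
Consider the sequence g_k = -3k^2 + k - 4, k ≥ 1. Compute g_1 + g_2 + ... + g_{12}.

-1920

Over k = 1..12: Σk = 78, Σk² = 650.
Total = (-3)·650 + (1)·78 + (-4)·12 = -1920.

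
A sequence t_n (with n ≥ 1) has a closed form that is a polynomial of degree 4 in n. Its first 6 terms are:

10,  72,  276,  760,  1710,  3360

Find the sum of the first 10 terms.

61006

1st diffs: 62, 204, 484, 950, 1650.
2nd diffs: 142, 280, 466, 700.
3rd diffs: 138, 186, 234.
4th diffs: 48, 48 (constant).
Newton forward-difference form: t_n = 10 + 62·C(n-1,1) + 142·C(n-1,2) + 138·C(n-1,3) + 48·C(n-1,4).
Continuing: 5992, 9936, 15570, 23320.
Summing n = 1..10 (10 terms) gives 61006.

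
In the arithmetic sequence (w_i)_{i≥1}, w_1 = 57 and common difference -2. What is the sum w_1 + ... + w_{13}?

w_i = 57 + (i - 1)·(-2).
w_{13} = 33; S = 13·(57 + 33)/2 = 585.

585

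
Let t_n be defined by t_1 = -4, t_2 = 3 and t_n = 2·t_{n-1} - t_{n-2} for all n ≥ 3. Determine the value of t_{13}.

80

Iterate the recurrence:
t_3 = 10, t_4 = 17, t_5 = 24, …, t_{10} = 59, t_{11} = 66, t_{12} = 73, t_{13} = 80.
(Characteristic roots are 1 and 1.)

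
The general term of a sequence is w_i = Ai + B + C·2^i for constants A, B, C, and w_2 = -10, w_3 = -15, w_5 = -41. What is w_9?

-525

Plug in i = 2, 3, 5: 2A + B + 4C = -10; 3A + B + 8C = -15; 5A + B + 32C = -41.
Subtracting the first from the second: A + 4C = -5.
Subtracting the second from the third: 2A + 24C = -26.
Solving: C = -1, A = -1, then B = -4.
Therefore w_9 = -9 + (-4) + (-1)·512 = -525.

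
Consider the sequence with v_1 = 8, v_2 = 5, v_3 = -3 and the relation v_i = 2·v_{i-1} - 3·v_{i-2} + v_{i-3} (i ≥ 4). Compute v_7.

47

v_4 = -13;  v_5 = -12;  v_6 = 12;  v_7 = 47.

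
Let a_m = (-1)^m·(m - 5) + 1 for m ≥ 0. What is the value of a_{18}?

14

(-1)^18 = 1; m - 5 at m=18 is 13; so a_{18} = 14.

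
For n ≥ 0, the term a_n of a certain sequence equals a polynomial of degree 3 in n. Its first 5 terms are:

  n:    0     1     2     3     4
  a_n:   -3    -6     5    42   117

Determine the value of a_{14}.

1st diffs: -3, 11, 37, 75.
2nd diffs: 14, 26, 38.
3rd diffs: 12, 12 (constant).
Newton forward-difference form: a_n = -3 + (-3)·C(n,1) + 14·C(n,2) + 12·C(n,3).
At n = 14: n = 14, so a_{14} = -3 - 42 + 1274 + 4368 = 5597.

5597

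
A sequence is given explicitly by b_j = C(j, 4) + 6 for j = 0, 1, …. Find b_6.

C(6, 4) = 15, so b_6 = 21.

21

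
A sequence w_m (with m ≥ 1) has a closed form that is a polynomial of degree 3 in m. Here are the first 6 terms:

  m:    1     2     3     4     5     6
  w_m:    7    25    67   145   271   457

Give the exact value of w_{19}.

1st diffs: 18, 42, 78, 126, 186.
2nd diffs: 24, 36, 48, 60.
3rd diffs: 12, 12, 12 (constant).
So w_m = 2m^3 + 4m + 1.
Evaluating at m = 19 gives w_{19} = 13795.

13795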